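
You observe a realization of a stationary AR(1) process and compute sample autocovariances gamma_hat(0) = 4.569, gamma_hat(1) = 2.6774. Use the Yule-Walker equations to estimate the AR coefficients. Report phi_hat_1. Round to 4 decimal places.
\hat\phi_{1} = 0.5860

The Yule-Walker equations for an AR(p) process read, in matrix form,
  Gamma_p phi = r_p,   with   (Gamma_p)_{ij} = gamma(|i - j|),
                       (r_p)_i = gamma(i),   i,j = 1..p.
Substitute the sample gammas (Toeplitz matrix and right-hand side of size 1):
  Gamma_p = [[4.569]]
  r_p     = [2.6774]
With p = 1 this is the single equation gamma(0) phi_1 = gamma(1):
  phi_hat_1 = gamma(1) / gamma(0) = 2.6774 / 4.569 = 0.5860.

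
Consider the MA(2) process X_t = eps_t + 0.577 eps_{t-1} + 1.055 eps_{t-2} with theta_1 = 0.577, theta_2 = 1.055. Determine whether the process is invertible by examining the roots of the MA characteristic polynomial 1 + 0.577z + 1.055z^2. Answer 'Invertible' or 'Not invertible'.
\text{Not invertible}

The MA(q) characteristic polynomial is P(z) = 1 + 0.577z + 1.055z^2.
Invertibility requires all roots to lie outside the unit circle, i.e. |z| > 1 for every root.
Set 1 + (0.577) z + (1.055) z^2 = 0, i.e. a z^2 + b z + c = 0 with a = 1.055, b = 0.577, c = 1.
Discriminant D = b^2 - 4ac = (0.577)^2 - 4*(1.055)*1 = 0.332929 - (4.22) = -3.887071.
D < 0, so the roots are the complex-conjugate pair z = (-b +/- i sqrt(-D)) / (2a) = -0.2735 +/- 0.9344i.
For a conjugate pair |z|^2 = z * conj(z) = (product of roots) = c/a = 1/(1.055) = 0.947867, so |z| = sqrt(0.947867) = 0.9736 for both roots.
Moduli of all roots: 0.9736, 0.9736.
All moduli strictly greater than 1? No.
Verdict: Not invertible.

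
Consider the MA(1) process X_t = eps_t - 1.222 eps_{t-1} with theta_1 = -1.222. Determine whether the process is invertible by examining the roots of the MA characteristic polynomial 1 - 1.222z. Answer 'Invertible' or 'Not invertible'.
\text{Not invertible}

The MA(q) characteristic polynomial is P(z) = 1 - 1.222z.
Invertibility requires all roots to lie outside the unit circle, i.e. |z| > 1 for every root.
This is linear in z: 1 + (-1.222) z = 0  =>  z = -1/(-1.222) = 0.818331,  |z| = 0.818331.
Moduli of all roots: 0.8183.
All moduli strictly greater than 1? No.
Verdict: Not invertible.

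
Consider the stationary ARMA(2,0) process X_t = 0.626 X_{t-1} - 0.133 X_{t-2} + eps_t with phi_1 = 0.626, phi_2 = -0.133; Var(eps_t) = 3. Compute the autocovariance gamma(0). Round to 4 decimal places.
\gamma(0) = 4.3960

Multiply the model equation by X_{t-k} and take expectations. With theta_0 = psi_0 = 1 and psi_j the MA(infinity) weights, this gives
  gamma(k) - sum_i phi_i gamma(k-i) = c_k,
  c_k = sigma^2 * sum_{j=k..q} theta_j psi_{j-k}   (c_k = 0 for k > q),
using gamma(-m) = gamma(m).
Pure AR (q = 0): c_0 = sigma^2 = 3, c_k = 0 for k >= 1.
Equations for k = 0, 1, 2 (AR order 2, c_2 = 0):
  (E0) gamma(0) = phi_1 gamma(1) + phi_2 gamma(2) + c_0
  (E1) gamma(1) = phi_1 gamma(0) + phi_2 gamma(1) + c_1
  (E2) gamma(2) = phi_1 gamma(1) + phi_2 gamma(0)
From (E1): gamma(1) = A gamma(0) + B with
  A = phi_1 / (1 - phi_2) = 0.626 / 1.133 = 0.552515,   B = c_1 / (1 - phi_2) = 0 / 1.133 = 0.
Insert (E2) into (E0): gamma(0) (1 - phi_2^2) = phi_1 (1 + phi_2) gamma(1) + c_0.
  phi_1 (1 + phi_2) = (0.626)(0.867) = 0.542742,   1 - phi_2^2 = 0.982311.
Replace gamma(1) by A gamma(0) + B and collect gamma(0):
  gamma(0) [0.982311 - (0.542742)(0.552515)] = c_0 = 3
  gamma(0) * 0.682438 = 3
  gamma(0) = 3 / 0.682438 = 4.396006.
Therefore gamma(0) = 4.3960 (to 4 decimal places).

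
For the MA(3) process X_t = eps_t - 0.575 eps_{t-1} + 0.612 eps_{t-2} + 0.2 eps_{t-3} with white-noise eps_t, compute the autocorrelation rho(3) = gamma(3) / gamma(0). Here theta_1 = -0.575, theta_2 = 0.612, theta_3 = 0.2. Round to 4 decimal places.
\rho(3) = 0.1146

For an MA(q) process with theta_0 = 1, the autocovariance is
  gamma(k) = sigma^2 * sum_{i=0..q-k} theta_i * theta_{i+k},
and rho(k) = gamma(k) / gamma(0). Sigma^2 cancels.
  numerator   = (1)*(0.2) = 0.2.
  denominator = (1)^2 + (-0.575)^2 + (0.612)^2 + (0.2)^2 = 1.745169.
  rho(3) = 0.2 / 1.745169 = 0.1146.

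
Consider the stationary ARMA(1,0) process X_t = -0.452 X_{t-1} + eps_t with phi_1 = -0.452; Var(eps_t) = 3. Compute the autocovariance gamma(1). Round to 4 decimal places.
\gamma(1) = -1.7042

Multiply the model equation by X_{t-k} and take expectations. With theta_0 = psi_0 = 1 and psi_j the MA(infinity) weights, this gives
  gamma(k) - sum_i phi_i gamma(k-i) = c_k,
  c_k = sigma^2 * sum_{j=k..q} theta_j psi_{j-k}   (c_k = 0 for k > q),
using gamma(-m) = gamma(m).
Pure AR (q = 0): c_0 = sigma^2 = 3, c_k = 0 for k >= 1.
Equations for k = 0 and k = 1 (AR order 1):
  gamma(0) = phi_1 gamma(1) + c_0
  gamma(1) = phi_1 gamma(0) + c_1
Substituting the second into the first: gamma(0) (1 - phi_1^2) = c_0 + phi_1 c_1, so
  gamma(0) = c_0 / (1 - phi_1^2) = 3 / (1 - (-0.452)^2) = 3 / 0.795696 = 3.770284.
  gamma(1) = phi_1 gamma(0) = (-0.452)(3.770284) = -1.704168.
Therefore gamma(1) = -1.7042 (to 4 decimal places).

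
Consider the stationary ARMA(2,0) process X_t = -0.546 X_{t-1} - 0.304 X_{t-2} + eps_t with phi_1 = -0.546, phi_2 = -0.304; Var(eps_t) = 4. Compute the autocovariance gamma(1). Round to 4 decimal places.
\gamma(1) = -2.2377

Multiply the model equation by X_{t-k} and take expectations. With theta_0 = psi_0 = 1 and psi_j the MA(infinity) weights, this gives
  gamma(k) - sum_i phi_i gamma(k-i) = c_k,
  c_k = sigma^2 * sum_{j=k..q} theta_j psi_{j-k}   (c_k = 0 for k > q),
using gamma(-m) = gamma(m).
Pure AR (q = 0): c_0 = sigma^2 = 4, c_k = 0 for k >= 1.
Equations for k = 0, 1, 2 (AR order 2, c_2 = 0):
  (E0) gamma(0) = phi_1 gamma(1) + phi_2 gamma(2) + c_0
  (E1) gamma(1) = phi_1 gamma(0) + phi_2 gamma(1) + c_1
  (E2) gamma(2) = phi_1 gamma(1) + phi_2 gamma(0)
From (E1): gamma(1) = A gamma(0) + B with
  A = phi_1 / (1 - phi_2) = -0.546 / 1.304 = -0.418712,   B = c_1 / (1 - phi_2) = 0 / 1.304 = 0.
Insert (E2) into (E0): gamma(0) (1 - phi_2^2) = phi_1 (1 + phi_2) gamma(1) + c_0.
  phi_1 (1 + phi_2) = (-0.546)(0.696) = -0.380016,   1 - phi_2^2 = 0.907584.
Replace gamma(1) by A gamma(0) + B and collect gamma(0):
  gamma(0) [0.907584 - (-0.380016)(-0.418712)] = c_0 = 4
  gamma(0) * 0.748467 = 4
  gamma(0) = 4 / 0.748467 = 5.344258.
  gamma(1) = A gamma(0) = (-0.418712)(5.344258) = -2.237703.
Therefore gamma(1) = -2.2377 (to 4 decimal places).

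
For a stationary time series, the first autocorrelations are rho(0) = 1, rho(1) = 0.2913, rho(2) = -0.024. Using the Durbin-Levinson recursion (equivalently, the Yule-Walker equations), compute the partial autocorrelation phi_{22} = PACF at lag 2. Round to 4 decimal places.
\phi_{22} = -0.1189

The PACF at lag k is phi_{kk}, the last component of the solution
to the Yule-Walker system G_k phi = r_k where
  (G_k)_{ij} = rho(|i - j|), (r_k)_i = rho(i), i,j = 1..k.
Equivalently, Durbin-Levinson gives phi_{kk} iteratively:
  phi_{11} = rho(1)
  phi_{kk} = [rho(k) - sum_{j=1..k-1} phi_{k-1,j} rho(k-j)]
            / [1 - sum_{j=1..k-1} phi_{k-1,j} rho(j)],
  phi_{k,j} = phi_{k-1,j} - phi_{kk} phi_{k-1,k-j},  j = 1..k-1.
Step k = 1:
  phi_11 = rho(1) = 0.2913.
Step k = 2:
  phi_22 = [rho(2) - phi_11 rho(1)] / [1 - phi_11 rho(1)] = [-0.024 - (0.2913)(0.2913)] / [1 - (0.2913)(0.2913)]
         = -0.10885569 / 0.91514431 = -0.1189.
Therefore phi_{22} = -0.1189.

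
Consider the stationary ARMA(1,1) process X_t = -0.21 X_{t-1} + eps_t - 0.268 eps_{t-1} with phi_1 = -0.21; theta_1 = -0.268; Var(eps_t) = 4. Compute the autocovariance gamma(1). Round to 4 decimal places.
\gamma(1) = -2.1128

Multiply the model equation by X_{t-k} and take expectations. With theta_0 = psi_0 = 1 and psi_j the MA(infinity) weights, this gives
  gamma(k) - sum_i phi_i gamma(k-i) = c_k,
  c_k = sigma^2 * sum_{j=k..q} theta_j psi_{j-k}   (c_k = 0 for k > q),
using gamma(-m) = gamma(m).
psi-weights needed (psi_j = theta_j + sum_i phi_i psi_{j-i}):
  psi_1 = theta_1 + phi_1 = -0.268 + (-0.21) = -0.478
Right-hand sides:
  c_0 = sigma^2 (1 + theta_1 psi_1) = 4 * (1 + (-0.268)(-0.478)) = 4 * 1.128104 = 4.512416
  c_1 = sigma^2 theta_1 = 4 * (-0.268) = -1.072
  c_2 = 0
Equations for k = 0 and k = 1 (AR order 1):
  gamma(0) = phi_1 gamma(1) + c_0
  gamma(1) = phi_1 gamma(0) + c_1
Substituting the second into the first: gamma(0) (1 - phi_1^2) = c_0 + phi_1 c_1, so
  gamma(0) = (c_0 + phi_1 c_1) / (1 - phi_1^2) = (4.512416 + (-0.21)(-1.072)) / (1 - (-0.21)^2) = 4.737536 / 0.9559 = 4.9561.
  gamma(1) = phi_1 gamma(0) + c_1 = (-0.21)(4.9561) + (-1.072) = -2.112781.
Therefore gamma(1) = -2.1128 (to 4 decimal places).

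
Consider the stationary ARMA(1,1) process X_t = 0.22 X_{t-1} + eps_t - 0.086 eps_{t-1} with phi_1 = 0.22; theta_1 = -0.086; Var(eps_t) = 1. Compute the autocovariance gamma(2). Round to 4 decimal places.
\gamma(2) = 0.0304

Multiply the model equation by X_{t-k} and take expectations. With theta_0 = psi_0 = 1 and psi_j the MA(infinity) weights, this gives
  gamma(k) - sum_i phi_i gamma(k-i) = c_k,
  c_k = sigma^2 * sum_{j=k..q} theta_j psi_{j-k}   (c_k = 0 for k > q),
using gamma(-m) = gamma(m).
psi-weights needed (psi_j = theta_j + sum_i phi_i psi_{j-i}):
  psi_1 = theta_1 + phi_1 = -0.086 + (0.22) = 0.134
Right-hand sides:
  c_0 = sigma^2 (1 + theta_1 psi_1) = 1 * (1 + (-0.086)(0.134)) = 1 * 0.988476 = 0.988476
  c_1 = sigma^2 theta_1 = 1 * (-0.086) = -0.086
  c_2 = 0
Equations for k = 0 and k = 1 (AR order 1):
  gamma(0) = phi_1 gamma(1) + c_0
  gamma(1) = phi_1 gamma(0) + c_1
Substituting the second into the first: gamma(0) (1 - phi_1^2) = c_0 + phi_1 c_1, so
  gamma(0) = (c_0 + phi_1 c_1) / (1 - phi_1^2) = (0.988476 + (0.22)(-0.086)) / (1 - (0.22)^2) = 0.969556 / 0.9516 = 1.018869.
  gamma(1) = phi_1 gamma(0) + c_1 = (0.22)(1.018869) + (-0.086) = 0.138151.
For k = 2 (> q): gamma(2) = phi_1 gamma(1) = (0.22)(0.138151) = 0.030393.
Therefore gamma(2) = 0.0304 (to 4 decimal places).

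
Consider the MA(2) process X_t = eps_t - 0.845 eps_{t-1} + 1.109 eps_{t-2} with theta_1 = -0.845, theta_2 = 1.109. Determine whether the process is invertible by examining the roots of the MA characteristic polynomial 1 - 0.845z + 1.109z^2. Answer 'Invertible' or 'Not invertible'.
\text{Not invertible}

The MA(q) characteristic polynomial is P(z) = 1 - 0.845z + 1.109z^2.
Invertibility requires all roots to lie outside the unit circle, i.e. |z| > 1 for every root.
Set 1 + (-0.845) z + (1.109) z^2 = 0, i.e. a z^2 + b z + c = 0 with a = 1.109, b = -0.845, c = 1.
Discriminant D = b^2 - 4ac = (-0.845)^2 - 4*(1.109)*1 = 0.714025 - (4.436) = -3.721975.
D < 0, so the roots are the complex-conjugate pair z = (-b +/- i sqrt(-D)) / (2a) = 0.381 +/- 0.8698i.
For a conjugate pair |z|^2 = z * conj(z) = (product of roots) = c/a = 1/(1.109) = 0.901713, so |z| = sqrt(0.901713) = 0.9496 for both roots.
Moduli of all roots: 0.9496, 0.9496.
All moduli strictly greater than 1? No.
Verdict: Not invertible.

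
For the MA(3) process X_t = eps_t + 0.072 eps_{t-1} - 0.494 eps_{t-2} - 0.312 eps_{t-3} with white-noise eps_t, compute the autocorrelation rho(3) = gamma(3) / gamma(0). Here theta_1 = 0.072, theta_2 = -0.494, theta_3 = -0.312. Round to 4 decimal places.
\rho(3) = -0.2317

For an MA(q) process with theta_0 = 1, the autocovariance is
  gamma(k) = sigma^2 * sum_{i=0..q-k} theta_i * theta_{i+k},
and rho(k) = gamma(k) / gamma(0). Sigma^2 cancels.
  numerator   = (1)*(-0.312) = -0.312.
  denominator = (1)^2 + (0.072)^2 + (-0.494)^2 + (-0.312)^2 = 1.346564.
  rho(3) = -0.312 / 1.346564 = -0.2317.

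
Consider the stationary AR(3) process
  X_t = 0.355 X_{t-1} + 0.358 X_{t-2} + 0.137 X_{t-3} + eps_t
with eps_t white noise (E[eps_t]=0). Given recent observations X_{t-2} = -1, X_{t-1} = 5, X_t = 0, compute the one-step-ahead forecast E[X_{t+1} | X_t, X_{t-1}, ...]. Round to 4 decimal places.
E[X_{t+1} \mid \mathcal F_t] = 1.6530

For an AR(p) model X_t = c + sum_i phi_i X_{t-i} + eps_t, the
one-step-ahead conditional mean is
  E[X_{t+1} | X_t, ...] = c + sum_i phi_i X_{t+1-i}.
Substitute known values:
  E[X_{t+1} | ...] = (0.355) * (0) + (0.358) * (5) + (0.137) * (-1)
                   = 1.6530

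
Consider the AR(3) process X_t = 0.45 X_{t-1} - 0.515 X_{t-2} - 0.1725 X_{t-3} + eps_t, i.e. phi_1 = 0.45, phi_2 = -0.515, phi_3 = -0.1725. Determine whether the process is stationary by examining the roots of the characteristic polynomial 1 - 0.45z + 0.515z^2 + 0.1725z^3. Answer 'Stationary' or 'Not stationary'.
\text{Stationary}

The AR(p) characteristic polynomial is P(z) = 1 - 0.45z + 0.515z^2 + 0.1725z^3.
Stationarity requires all roots to lie outside the unit circle, i.e. |z| > 1 for every root.
Degree 3: look for a simple real root z0 first, then factor out (1 - z/z0) and solve the remaining quadratic.
Testing z0 = -4: P(-4) = 1 + (-0.45)(-4) + (0.515)(-4)^2 + (0.1725)(-4)^3
  = 1 + (1.8) + (8.24) + (-11.04) = 0.  So z_0 = -4 is a root, |z_0| = 4.
Divide out the factor (1 + 0.25 z) = (1 - z/z0) (since 1/z0 = -0.25):
  P(z) = (1 + 0.25 z)(1 + (-0.7) z + (0.69) z^2)
  [check: z-coef -0.7 - (-0.25) = -0.45; z^2-coef 0.69 - (-0.25)(-0.7) = 0.515; z^3-coef -(-0.25)(0.69) = 0.1725.]
Remaining roots from the quadratic factor 1 + (-0.7) z + (0.69) z^2:
  Set 1 + (-0.7) z + (0.69) z^2 = 0, i.e. a z^2 + b z + c = 0 with a = 0.69, b = -0.7, c = 1.
  Discriminant D = b^2 - 4ac = (-0.7)^2 - 4*(0.69)*1 = 0.49 - (2.76) = -2.27.
  D < 0, so the roots are the complex-conjugate pair z = (-b +/- i sqrt(-D)) / (2a) = 0.5072 +/- 1.0918i.
  For a conjugate pair |z|^2 = z * conj(z) = (product of roots) = c/a = 1/(0.69) = 1.449275, so |z| = sqrt(1.449275) = 1.2039 for both roots.
Moduli of all roots: 4.0000, 1.2039, 1.2039.
All moduli strictly greater than 1? Yes.
Verdict: Stationary.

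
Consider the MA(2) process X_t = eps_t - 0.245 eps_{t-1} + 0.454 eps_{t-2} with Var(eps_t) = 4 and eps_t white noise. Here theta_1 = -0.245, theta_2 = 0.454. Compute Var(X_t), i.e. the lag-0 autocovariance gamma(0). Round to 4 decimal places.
\gamma(0) = 5.0646

For an MA(q) process X_t = eps_t + sum_i theta_i eps_{t-i} with
Var(eps_t) = sigma^2, the variance is
  gamma(0) = sigma^2 * (1 + sum_i theta_i^2).
  sum_i theta_i^2 = (-0.245)^2 + (0.454)^2 = 0.060025 + 0.206116 = 0.266141.
  gamma(0) = 4 * (1 + 0.266141) = 4 * 1.266141 = 5.064564, which rounds to 5.0646.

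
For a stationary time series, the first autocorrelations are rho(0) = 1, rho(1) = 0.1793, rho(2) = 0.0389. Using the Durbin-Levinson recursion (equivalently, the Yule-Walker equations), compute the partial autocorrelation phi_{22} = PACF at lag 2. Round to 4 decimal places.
\phi_{22} = 0.0070

The PACF at lag k is phi_{kk}, the last component of the solution
to the Yule-Walker system G_k phi = r_k where
  (G_k)_{ij} = rho(|i - j|), (r_k)_i = rho(i), i,j = 1..k.
Equivalently, Durbin-Levinson gives phi_{kk} iteratively:
  phi_{11} = rho(1)
  phi_{kk} = [rho(k) - sum_{j=1..k-1} phi_{k-1,j} rho(k-j)]
            / [1 - sum_{j=1..k-1} phi_{k-1,j} rho(j)],
  phi_{k,j} = phi_{k-1,j} - phi_{kk} phi_{k-1,k-j},  j = 1..k-1.
Step k = 1:
  phi_11 = rho(1) = 0.1793.
Step k = 2:
  phi_22 = [rho(2) - phi_11 rho(1)] / [1 - phi_11 rho(1)] = [0.0389 - (0.1793)(0.1793)] / [1 - (0.1793)(0.1793)]
         = 0.00675151 / 0.96785151 = 0.007.
Therefore phi_{22} = 0.0070.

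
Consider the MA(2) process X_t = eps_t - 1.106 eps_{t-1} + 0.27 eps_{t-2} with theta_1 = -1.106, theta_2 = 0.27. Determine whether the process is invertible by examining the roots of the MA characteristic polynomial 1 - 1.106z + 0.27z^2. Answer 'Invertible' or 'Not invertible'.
\text{Invertible}

The MA(q) characteristic polynomial is P(z) = 1 - 1.106z + 0.27z^2.
Invertibility requires all roots to lie outside the unit circle, i.e. |z| > 1 for every root.
Set 1 + (-1.106) z + (0.27) z^2 = 0, i.e. a z^2 + b z + c = 0 with a = 0.27, b = -1.106, c = 1.
Discriminant D = b^2 - 4ac = (-1.106)^2 - 4*(0.27)*1 = 1.223236 - (1.08) = 0.143236.
D >= 0, so the roots are real: z = (-b +/- sqrt(D)) / (2a) = (1.106 +/- 0.378465) / (0.54).
  z_1 = (1.106 + 0.378465) / (0.54) = 2.749,   |z_1| = 2.749.
  z_2 = (1.106 - 0.378465) / (0.54) = 1.3473,   |z_2| = 1.3473.
Moduli of all roots: 2.7490, 1.3473.
All moduli strictly greater than 1? Yes.
Verdict: Invertible.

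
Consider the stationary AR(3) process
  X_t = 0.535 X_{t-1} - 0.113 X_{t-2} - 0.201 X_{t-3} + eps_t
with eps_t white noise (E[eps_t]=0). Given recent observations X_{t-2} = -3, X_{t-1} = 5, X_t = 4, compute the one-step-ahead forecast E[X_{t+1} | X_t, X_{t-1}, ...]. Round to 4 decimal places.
E[X_{t+1} \mid \mathcal F_t] = 2.1780

For an AR(p) model X_t = c + sum_i phi_i X_{t-i} + eps_t, the
one-step-ahead conditional mean is
  E[X_{t+1} | X_t, ...] = c + sum_i phi_i X_{t+1-i}.
Substitute known values:
  E[X_{t+1} | ...] = (0.535) * (4) + (-0.113) * (5) + (-0.201) * (-3)
                   = 2.1780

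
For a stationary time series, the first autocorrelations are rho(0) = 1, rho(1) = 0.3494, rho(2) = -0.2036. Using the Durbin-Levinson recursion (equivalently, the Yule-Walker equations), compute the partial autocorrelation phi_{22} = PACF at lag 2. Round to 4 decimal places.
\phi_{22} = -0.3710

The PACF at lag k is phi_{kk}, the last component of the solution
to the Yule-Walker system G_k phi = r_k where
  (G_k)_{ij} = rho(|i - j|), (r_k)_i = rho(i), i,j = 1..k.
Equivalently, Durbin-Levinson gives phi_{kk} iteratively:
  phi_{11} = rho(1)
  phi_{kk} = [rho(k) - sum_{j=1..k-1} phi_{k-1,j} rho(k-j)]
            / [1 - sum_{j=1..k-1} phi_{k-1,j} rho(j)],
  phi_{k,j} = phi_{k-1,j} - phi_{kk} phi_{k-1,k-j},  j = 1..k-1.
Step k = 1:
  phi_11 = rho(1) = 0.3494.
Step k = 2:
  phi_22 = [rho(2) - phi_11 rho(1)] / [1 - phi_11 rho(1)] = [-0.2036 - (0.3494)(0.3494)] / [1 - (0.3494)(0.3494)]
         = -0.32568036 / 0.87791964 = -0.371.
Therefore phi_{22} = -0.3710.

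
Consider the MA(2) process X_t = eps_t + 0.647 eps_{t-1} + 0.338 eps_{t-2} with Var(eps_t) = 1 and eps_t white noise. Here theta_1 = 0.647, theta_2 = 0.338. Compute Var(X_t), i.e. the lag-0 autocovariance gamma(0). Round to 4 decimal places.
\gamma(0) = 1.5329

For an MA(q) process X_t = eps_t + sum_i theta_i eps_{t-i} with
Var(eps_t) = sigma^2, the variance is
  gamma(0) = sigma^2 * (1 + sum_i theta_i^2).
  sum_i theta_i^2 = (0.647)^2 + (0.338)^2 = 0.418609 + 0.114244 = 0.532853.
  gamma(0) = 1 * (1 + 0.532853) = 1 * 1.532853 = 1.532853, which rounds to 1.5329.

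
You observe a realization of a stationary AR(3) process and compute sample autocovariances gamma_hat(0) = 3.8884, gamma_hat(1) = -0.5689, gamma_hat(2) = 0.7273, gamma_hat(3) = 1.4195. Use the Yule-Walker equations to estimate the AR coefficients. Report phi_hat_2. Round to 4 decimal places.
\hat\phi_{2} = 0.2220

The Yule-Walker equations for an AR(p) process read, in matrix form,
  Gamma_p phi = r_p,   with   (Gamma_p)_{ij} = gamma(|i - j|),
                       (r_p)_i = gamma(i),   i,j = 1..p.
Substitute the sample gammas (Toeplitz matrix and right-hand side of size 3):
  Gamma_p = [[3.8884, -0.5689, 0.7273], [-0.5689, 3.8884, -0.5689], [0.7273, -0.5689, 3.8884]]
  r_p     = [-0.5689, 0.7273, 1.4195]
Written out (R1..R3):
  (R1) 3.8884 phi_1 - 0.5689 phi_2 + 0.7273 phi_3 = -0.5689
  (R2) -0.5689 phi_1 + 3.8884 phi_2 - 0.5689 phi_3 = 0.7273
  (R3) 0.7273 phi_1 - 0.5689 phi_2 + 3.8884 phi_3 = 1.4195
Gaussian elimination:
  R2 <- R2 - (-0.5689/3.8884) R1 = R2 - (-0.146307) R1:  3.805166 phi_2 - 0.462491 phi_3 = 0.644066
  R3 <- R3 - (0.7273/3.8884) R1 = R3 - (0.187044) R1:  -0.462491 phi_2 + 3.752363 phi_3 = 1.525909
  R3 <- R3 - (-0.462491/3.805166) R2 = R3 - (-0.121543) R2:  3.696151 phi_3 = 1.604191
Back-substitution:
  phi_hat_3 = 1.604191 / 3.696151 = 0.434017
  phi_hat_2 = (0.644066 - (-0.462491)(0.434017)) / 3.805166 = 0.222013
  phi_hat_1 = (-0.5689 - (-0.5689)(0.222013) - (0.7273)(0.434017)) / 3.8884 = -0.195005
So phi_hat = [-0.1950, 0.2220, 0.4340].
Therefore phi_hat_2 = 0.2220.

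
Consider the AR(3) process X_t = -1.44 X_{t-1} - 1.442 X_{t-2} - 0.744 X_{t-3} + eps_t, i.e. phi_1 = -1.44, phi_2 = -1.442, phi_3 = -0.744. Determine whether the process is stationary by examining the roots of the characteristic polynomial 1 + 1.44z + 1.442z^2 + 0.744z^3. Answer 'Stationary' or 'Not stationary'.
\text{Stationary}

The AR(p) characteristic polynomial is P(z) = 1 + 1.44z + 1.442z^2 + 0.744z^3.
Stationarity requires all roots to lie outside the unit circle, i.e. |z| > 1 for every root.
Degree 3: look for a simple real root z0 first, then factor out (1 - z/z0) and solve the remaining quadratic.
Testing z0 = -1.25: P(-1.25) = 1 + (1.44)(-1.25) + (1.442)(-1.25)^2 + (0.744)(-1.25)^3
  = 1 + (-1.8) + (2.253125) + (-1.453125) = 0.  So z_0 = -1.25 is a root, |z_0| = 1.25.
Divide out the factor (1 + 0.8 z) = (1 - z/z0) (since 1/z0 = -0.8):
  P(z) = (1 + 0.8 z)(1 + (0.64) z + (0.93) z^2)
  [check: z-coef 0.64 - (-0.8) = 1.44; z^2-coef 0.93 - (-0.8)(0.64) = 1.442; z^3-coef -(-0.8)(0.93) = 0.744.]
Remaining roots from the quadratic factor 1 + (0.64) z + (0.93) z^2:
  Set 1 + (0.64) z + (0.93) z^2 = 0, i.e. a z^2 + b z + c = 0 with a = 0.93, b = 0.64, c = 1.
  Discriminant D = b^2 - 4ac = (0.64)^2 - 4*(0.93)*1 = 0.4096 - (3.72) = -3.3104.
  D < 0, so the roots are the complex-conjugate pair z = (-b +/- i sqrt(-D)) / (2a) = -0.3441 +/- 0.9782i.
  For a conjugate pair |z|^2 = z * conj(z) = (product of roots) = c/a = 1/(0.93) = 1.075269, so |z| = sqrt(1.075269) = 1.037 for both roots.
Moduli of all roots: 1.2500, 1.0370, 1.0370.
All moduli strictly greater than 1? Yes.
Verdict: Stationary.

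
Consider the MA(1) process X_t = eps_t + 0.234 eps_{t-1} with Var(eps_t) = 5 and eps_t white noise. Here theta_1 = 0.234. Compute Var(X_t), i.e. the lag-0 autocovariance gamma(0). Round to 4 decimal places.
\gamma(0) = 5.2738

For an MA(q) process X_t = eps_t + sum_i theta_i eps_{t-i} with
Var(eps_t) = sigma^2, the variance is
  gamma(0) = sigma^2 * (1 + sum_i theta_i^2).
  sum_i theta_i^2 = (0.234)^2 = 0.054756.
  gamma(0) = 5 * (1 + 0.054756) = 5 * 1.054756 = 5.27378, which rounds to 5.2738.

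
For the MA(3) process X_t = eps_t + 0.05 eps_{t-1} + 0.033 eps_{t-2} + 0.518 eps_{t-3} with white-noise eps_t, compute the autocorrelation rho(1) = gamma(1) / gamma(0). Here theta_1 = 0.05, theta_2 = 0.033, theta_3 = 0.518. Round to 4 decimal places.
\rho(1) = 0.0540

For an MA(q) process with theta_0 = 1, the autocovariance is
  gamma(k) = sigma^2 * sum_{i=0..q-k} theta_i * theta_{i+k},
and rho(k) = gamma(k) / gamma(0). Sigma^2 cancels.
  numerator   = (1)*(0.05) + (0.05)*(0.033) + (0.033)*(0.518) = 0.068744.
  denominator = (1)^2 + (0.05)^2 + (0.033)^2 + (0.518)^2 = 1.271913.
  rho(1) = 0.068744 / 1.271913 = 0.0540.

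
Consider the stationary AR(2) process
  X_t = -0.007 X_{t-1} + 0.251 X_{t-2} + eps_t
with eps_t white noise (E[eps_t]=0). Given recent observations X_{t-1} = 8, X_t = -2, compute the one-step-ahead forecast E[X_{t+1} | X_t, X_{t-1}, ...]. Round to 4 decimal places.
E[X_{t+1} \mid \mathcal F_t] = 2.0220

For an AR(p) model X_t = c + sum_i phi_i X_{t-i} + eps_t, the
one-step-ahead conditional mean is
  E[X_{t+1} | X_t, ...] = c + sum_i phi_i X_{t+1-i}.
Substitute known values:
  E[X_{t+1} | ...] = (-0.007) * (-2) + (0.251) * (8)
                   = 2.0220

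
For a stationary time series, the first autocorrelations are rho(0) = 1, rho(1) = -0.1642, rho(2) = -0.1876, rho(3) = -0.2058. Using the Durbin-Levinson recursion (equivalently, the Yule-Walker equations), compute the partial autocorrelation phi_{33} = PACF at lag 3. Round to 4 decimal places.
\phi_{33} = -0.3020

The PACF at lag k is phi_{kk}, the last component of the solution
to the Yule-Walker system G_k phi = r_k where
  (G_k)_{ij} = rho(|i - j|), (r_k)_i = rho(i), i,j = 1..k.
Equivalently, Durbin-Levinson gives phi_{kk} iteratively:
  phi_{11} = rho(1)
  phi_{kk} = [rho(k) - sum_{j=1..k-1} phi_{k-1,j} rho(k-j)]
            / [1 - sum_{j=1..k-1} phi_{k-1,j} rho(j)],
  phi_{k,j} = phi_{k-1,j} - phi_{kk} phi_{k-1,k-j},  j = 1..k-1.
Step k = 1:
  phi_11 = rho(1) = -0.1642.
Step k = 2:
  phi_22 = [rho(2) - phi_11 rho(1)] / [1 - phi_11 rho(1)] = [-0.1876 - (-0.1642)(-0.1642)] / [1 - (-0.1642)(-0.1642)]
         = -0.21456164 / 0.97303836 = -0.220507.
  Update: phi_21 = phi_11 - phi_22 phi_11 = -0.1642 - (-0.220507)(-0.1642) = -0.200407.
Step k = 3:
  phi_33 = [rho(3) - phi_21 rho(2) - phi_22 rho(1)] / [1 - phi_21 rho(1) - phi_22 rho(2)]
    numerator   = -0.2058 - (-0.200407)(-0.1876) - (-0.220507)(-0.1642) = -0.27960362
    denominator = 1 - (-0.200407)(-0.1642) - (-0.220507)(-0.1876) = 0.92572605
  phi_33 = -0.27960362 / 0.92572605 = -0.302.
Therefore phi_{33} = -0.3020.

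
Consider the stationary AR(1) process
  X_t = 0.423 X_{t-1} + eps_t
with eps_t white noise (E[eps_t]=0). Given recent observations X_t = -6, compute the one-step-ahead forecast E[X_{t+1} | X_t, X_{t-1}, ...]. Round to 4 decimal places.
E[X_{t+1} \mid \mathcal F_t] = -2.5380

For an AR(p) model X_t = c + sum_i phi_i X_{t-i} + eps_t, the
one-step-ahead conditional mean is
  E[X_{t+1} | X_t, ...] = c + sum_i phi_i X_{t+1-i}.
Substitute known values:
  E[X_{t+1} | ...] = (0.423) * (-6)
                   = -2.5380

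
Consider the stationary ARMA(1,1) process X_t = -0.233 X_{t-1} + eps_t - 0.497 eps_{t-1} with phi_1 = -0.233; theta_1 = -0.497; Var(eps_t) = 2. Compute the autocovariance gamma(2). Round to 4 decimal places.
\gamma(2) = 0.4014

Multiply the model equation by X_{t-k} and take expectations. With theta_0 = psi_0 = 1 and psi_j the MA(infinity) weights, this gives
  gamma(k) - sum_i phi_i gamma(k-i) = c_k,
  c_k = sigma^2 * sum_{j=k..q} theta_j psi_{j-k}   (c_k = 0 for k > q),
using gamma(-m) = gamma(m).
psi-weights needed (psi_j = theta_j + sum_i phi_i psi_{j-i}):
  psi_1 = theta_1 + phi_1 = -0.497 + (-0.233) = -0.73
Right-hand sides:
  c_0 = sigma^2 (1 + theta_1 psi_1) = 2 * (1 + (-0.497)(-0.73)) = 2 * 1.36281 = 2.72562
  c_1 = sigma^2 theta_1 = 2 * (-0.497) = -0.994
  c_2 = 0
Equations for k = 0 and k = 1 (AR order 1):
  gamma(0) = phi_1 gamma(1) + c_0
  gamma(1) = phi_1 gamma(0) + c_1
Substituting the second into the first: gamma(0) (1 - phi_1^2) = c_0 + phi_1 c_1, so
  gamma(0) = (c_0 + phi_1 c_1) / (1 - phi_1^2) = (2.72562 + (-0.233)(-0.994)) / (1 - (-0.233)^2) = 2.957222 / 0.945711 = 3.126983.
  gamma(1) = phi_1 gamma(0) + c_1 = (-0.233)(3.126983) + (-0.994) = -1.722587.
For k = 2 (> q): gamma(2) = phi_1 gamma(1) = (-0.233)(-1.722587) = 0.401363.
Therefore gamma(2) = 0.4014 (to 4 decimal places).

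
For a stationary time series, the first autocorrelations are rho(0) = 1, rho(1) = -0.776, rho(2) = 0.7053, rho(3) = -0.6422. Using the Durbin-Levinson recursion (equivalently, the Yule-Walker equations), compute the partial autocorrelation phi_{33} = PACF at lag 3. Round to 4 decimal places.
\phi_{33} = -0.0960

The PACF at lag k is phi_{kk}, the last component of the solution
to the Yule-Walker system G_k phi = r_k where
  (G_k)_{ij} = rho(|i - j|), (r_k)_i = rho(i), i,j = 1..k.
Equivalently, Durbin-Levinson gives phi_{kk} iteratively:
  phi_{11} = rho(1)
  phi_{kk} = [rho(k) - sum_{j=1..k-1} phi_{k-1,j} rho(k-j)]
            / [1 - sum_{j=1..k-1} phi_{k-1,j} rho(j)],
  phi_{k,j} = phi_{k-1,j} - phi_{kk} phi_{k-1,k-j},  j = 1..k-1.
Step k = 1:
  phi_11 = rho(1) = -0.776.
Step k = 2:
  phi_22 = [rho(2) - phi_11 rho(1)] / [1 - phi_11 rho(1)] = [0.7053 - (-0.776)(-0.776)] / [1 - (-0.776)(-0.776)]
         = 0.103124 / 0.397824 = 0.25922.
  Update: phi_21 = phi_11 - phi_22 phi_11 = -0.776 - (0.25922)(-0.776) = -0.574845.
Step k = 3:
  phi_33 = [rho(3) - phi_21 rho(2) - phi_22 rho(1)] / [1 - phi_21 rho(1) - phi_22 rho(2)]
    numerator   = -0.6422 - (-0.574845)(0.7053) - (0.25922)(-0.776) = -0.03560687
    denominator = 1 - (-0.574845)(-0.776) - (0.25922)(0.7053) = 0.37109218
  phi_33 = -0.03560687 / 0.37109218 = -0.096.
Therefore phi_{33} = -0.0960.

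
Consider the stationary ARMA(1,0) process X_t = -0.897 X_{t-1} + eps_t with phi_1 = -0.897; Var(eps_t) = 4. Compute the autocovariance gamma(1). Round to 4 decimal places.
\gamma(1) = -18.3632

Multiply the model equation by X_{t-k} and take expectations. With theta_0 = psi_0 = 1 and psi_j the MA(infinity) weights, this gives
  gamma(k) - sum_i phi_i gamma(k-i) = c_k,
  c_k = sigma^2 * sum_{j=k..q} theta_j psi_{j-k}   (c_k = 0 for k > q),
using gamma(-m) = gamma(m).
Pure AR (q = 0): c_0 = sigma^2 = 4, c_k = 0 for k >= 1.
Equations for k = 0 and k = 1 (AR order 1):
  gamma(0) = phi_1 gamma(1) + c_0
  gamma(1) = phi_1 gamma(0) + c_1
Substituting the second into the first: gamma(0) (1 - phi_1^2) = c_0 + phi_1 c_1, so
  gamma(0) = c_0 / (1 - phi_1^2) = 4 / (1 - (-0.897)^2) = 4 / 0.195391 = 20.471772.
  gamma(1) = phi_1 gamma(0) = (-0.897)(20.471772) = -18.363179.
Therefore gamma(1) = -18.3632 (to 4 decimal places).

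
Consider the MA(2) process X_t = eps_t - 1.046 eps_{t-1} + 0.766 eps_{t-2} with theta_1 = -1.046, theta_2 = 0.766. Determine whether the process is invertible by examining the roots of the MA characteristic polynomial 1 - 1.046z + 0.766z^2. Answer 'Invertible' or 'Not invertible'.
\text{Invertible}

The MA(q) characteristic polynomial is P(z) = 1 - 1.046z + 0.766z^2.
Invertibility requires all roots to lie outside the unit circle, i.e. |z| > 1 for every root.
Set 1 + (-1.046) z + (0.766) z^2 = 0, i.e. a z^2 + b z + c = 0 with a = 0.766, b = -1.046, c = 1.
Discriminant D = b^2 - 4ac = (-1.046)^2 - 4*(0.766)*1 = 1.094116 - (3.064) = -1.969884.
D < 0, so the roots are the complex-conjugate pair z = (-b +/- i sqrt(-D)) / (2a) = 0.6828 +/- 0.9161i.
For a conjugate pair |z|^2 = z * conj(z) = (product of roots) = c/a = 1/(0.766) = 1.305483, so |z| = sqrt(1.305483) = 1.1426 for both roots.
Moduli of all roots: 1.1426, 1.1426.
All moduli strictly greater than 1? Yes.
Verdict: Invertible.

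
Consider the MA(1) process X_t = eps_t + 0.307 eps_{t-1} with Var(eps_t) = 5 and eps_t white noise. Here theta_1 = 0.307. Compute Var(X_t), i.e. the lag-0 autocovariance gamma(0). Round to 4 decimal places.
\gamma(0) = 5.4712

For an MA(q) process X_t = eps_t + sum_i theta_i eps_{t-i} with
Var(eps_t) = sigma^2, the variance is
  gamma(0) = sigma^2 * (1 + sum_i theta_i^2).
  sum_i theta_i^2 = (0.307)^2 = 0.094249.
  gamma(0) = 5 * (1 + 0.094249) = 5 * 1.094249 = 5.471245, which rounds to 5.4712.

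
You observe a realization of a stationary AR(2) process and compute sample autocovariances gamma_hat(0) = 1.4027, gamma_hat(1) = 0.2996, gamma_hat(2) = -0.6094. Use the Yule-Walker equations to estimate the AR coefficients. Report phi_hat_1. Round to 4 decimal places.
\hat\phi_{1} = 0.3210

The Yule-Walker equations for an AR(p) process read, in matrix form,
  Gamma_p phi = r_p,   with   (Gamma_p)_{ij} = gamma(|i - j|),
                       (r_p)_i = gamma(i),   i,j = 1..p.
Substitute the sample gammas (Toeplitz matrix and right-hand side of size 2):
  Gamma_p = [[1.4027, 0.2996], [0.2996, 1.4027]]
  r_p     = [0.2996, -0.6094]
Written out:
  1.4027 phi_1 + 0.2996 phi_2 = 0.2996
  0.2996 phi_1 + 1.4027 phi_2 = -0.6094
Solve by Cramer's rule:
  det = gamma(0)^2 - gamma(1)^2 = (1.4027)^2 - (0.2996)^2 = 1.96756729 - 0.08976016 = 1.87780713
  phi_hat_1 = [gamma(1) gamma(0) - gamma(1) gamma(2)] / det = [(0.2996)(1.4027) - (0.2996)(-0.6094)] / 1.87780713 = 0.60282516 / 1.87780713 = 0.321
  phi_hat_2 = [gamma(0) gamma(2) - gamma(1)^2] / det = [(1.4027)(-0.6094) - (0.2996)^2] / 1.87780713 = -0.94456554 / 1.87780713 = -0.503
So phi_hat = [0.3210, -0.5030].
Therefore phi_hat_1 = 0.3210.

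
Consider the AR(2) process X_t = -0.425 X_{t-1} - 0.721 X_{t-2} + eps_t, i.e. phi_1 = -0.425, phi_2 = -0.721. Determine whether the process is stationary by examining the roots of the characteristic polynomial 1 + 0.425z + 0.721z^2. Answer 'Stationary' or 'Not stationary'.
\text{Stationary}

The AR(p) characteristic polynomial is P(z) = 1 + 0.425z + 0.721z^2.
Stationarity requires all roots to lie outside the unit circle, i.e. |z| > 1 for every root.
Set 1 + (0.425) z + (0.721) z^2 = 0, i.e. a z^2 + b z + c = 0 with a = 0.721, b = 0.425, c = 1.
Discriminant D = b^2 - 4ac = (0.425)^2 - 4*(0.721)*1 = 0.180625 - (2.884) = -2.703375.
D < 0, so the roots are the complex-conjugate pair z = (-b +/- i sqrt(-D)) / (2a) = -0.2947 +/- 1.1402i.
For a conjugate pair |z|^2 = z * conj(z) = (product of roots) = c/a = 1/(0.721) = 1.386963, so |z| = sqrt(1.386963) = 1.1777 for both roots.
Moduli of all roots: 1.1777, 1.1777.
All moduli strictly greater than 1? Yes.
Verdict: Stationary.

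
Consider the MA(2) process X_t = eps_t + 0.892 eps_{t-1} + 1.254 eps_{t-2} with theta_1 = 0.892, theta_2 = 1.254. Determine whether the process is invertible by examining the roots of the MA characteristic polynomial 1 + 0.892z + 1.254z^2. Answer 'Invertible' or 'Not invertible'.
\text{Not invertible}

The MA(q) characteristic polynomial is P(z) = 1 + 0.892z + 1.254z^2.
Invertibility requires all roots to lie outside the unit circle, i.e. |z| > 1 for every root.
Set 1 + (0.892) z + (1.254) z^2 = 0, i.e. a z^2 + b z + c = 0 with a = 1.254, b = 0.892, c = 1.
Discriminant D = b^2 - 4ac = (0.892)^2 - 4*(1.254)*1 = 0.795664 - (5.016) = -4.220336.
D < 0, so the roots are the complex-conjugate pair z = (-b +/- i sqrt(-D)) / (2a) = -0.3557 +/- 0.8191i.
For a conjugate pair |z|^2 = z * conj(z) = (product of roots) = c/a = 1/(1.254) = 0.797448, so |z| = sqrt(0.797448) = 0.893 for both roots.
Moduli of all roots: 0.8930, 0.8930.
All moduli strictly greater than 1? No.
Verdict: Not invertible.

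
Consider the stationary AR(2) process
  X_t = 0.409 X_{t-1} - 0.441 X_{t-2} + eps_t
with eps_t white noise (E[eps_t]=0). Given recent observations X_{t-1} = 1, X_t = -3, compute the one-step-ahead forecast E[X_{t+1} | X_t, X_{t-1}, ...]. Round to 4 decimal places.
E[X_{t+1} \mid \mathcal F_t] = -1.6680

For an AR(p) model X_t = c + sum_i phi_i X_{t-i} + eps_t, the
one-step-ahead conditional mean is
  E[X_{t+1} | X_t, ...] = c + sum_i phi_i X_{t+1-i}.
Substitute known values:
  E[X_{t+1} | ...] = (0.409) * (-3) + (-0.441) * (1)
                   = -1.6680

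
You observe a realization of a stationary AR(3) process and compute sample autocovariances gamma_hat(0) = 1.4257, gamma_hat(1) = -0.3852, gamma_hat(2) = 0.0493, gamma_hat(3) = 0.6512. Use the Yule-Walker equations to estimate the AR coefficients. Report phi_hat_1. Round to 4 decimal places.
\hat\phi_{1} = -0.2610

The Yule-Walker equations for an AR(p) process read, in matrix form,
  Gamma_p phi = r_p,   with   (Gamma_p)_{ij} = gamma(|i - j|),
                       (r_p)_i = gamma(i),   i,j = 1..p.
Substitute the sample gammas (Toeplitz matrix and right-hand side of size 3):
  Gamma_p = [[1.4257, -0.3852, 0.0493], [-0.3852, 1.4257, -0.3852], [0.0493, -0.3852, 1.4257]]
  r_p     = [-0.3852, 0.0493, 0.6512]
Written out (R1..R3):
  (R1) 1.4257 phi_1 - 0.3852 phi_2 + 0.0493 phi_3 = -0.3852
  (R2) -0.3852 phi_1 + 1.4257 phi_2 - 0.3852 phi_3 = 0.0493
  (R3) 0.0493 phi_1 - 0.3852 phi_2 + 1.4257 phi_3 = 0.6512
Gaussian elimination:
  R2 <- R2 - (-0.3852/1.4257) R1 = R2 - (-0.270183) R1:  1.321625 phi_2 - 0.37188 phi_3 = -0.054775
  R3 <- R3 - (0.0493/1.4257) R1 = R3 - (0.03458) R1:  -0.37188 phi_2 + 1.423995 phi_3 = 0.66452
  R3 <- R3 - (-0.37188/1.321625) R2 = R3 - (-0.281381) R2:  1.319355 phi_3 = 0.649108
Back-substitution:
  phi_hat_3 = 0.649108 / 1.319355 = 0.491988
  phi_hat_2 = (-0.054775 - (-0.37188)(0.491988)) / 1.321625 = 0.096991
  phi_hat_1 = (-0.3852 - (-0.3852)(0.096991) - (0.0493)(0.491988)) / 1.4257 = -0.26099
So phi_hat = [-0.2610, 0.0970, 0.4920].
Therefore phi_hat_1 = -0.2610.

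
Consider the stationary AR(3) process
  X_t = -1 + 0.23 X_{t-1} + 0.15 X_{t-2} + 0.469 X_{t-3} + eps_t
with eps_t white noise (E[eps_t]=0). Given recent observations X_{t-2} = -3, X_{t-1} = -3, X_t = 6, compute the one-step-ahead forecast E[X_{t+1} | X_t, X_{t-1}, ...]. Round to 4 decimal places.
E[X_{t+1} \mid \mathcal F_t] = -1.4770

For an AR(p) model X_t = c + sum_i phi_i X_{t-i} + eps_t, the
one-step-ahead conditional mean is
  E[X_{t+1} | X_t, ...] = c + sum_i phi_i X_{t+1-i}.
Substitute known values:
  E[X_{t+1} | ...] = -1 + (0.23) * (6) + (0.15) * (-3) + (0.469) * (-3)
                   = -1.4770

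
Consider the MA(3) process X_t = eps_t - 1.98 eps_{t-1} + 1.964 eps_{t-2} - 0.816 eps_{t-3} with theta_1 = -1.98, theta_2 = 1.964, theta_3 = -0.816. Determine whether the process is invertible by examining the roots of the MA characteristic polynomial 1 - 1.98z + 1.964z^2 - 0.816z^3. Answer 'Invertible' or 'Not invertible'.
\text{Not invertible}

The MA(q) characteristic polynomial is P(z) = 1 - 1.98z + 1.964z^2 - 0.816z^3.
Invertibility requires all roots to lie outside the unit circle, i.e. |z| > 1 for every root.
Degree 3: look for a simple real root z0 first, then factor out (1 - z/z0) and solve the remaining quadratic.
Testing z0 = 1.25: P(1.25) = 1 + (-1.98)(1.25) + (1.964)(1.25)^2 + (-0.816)(1.25)^3
  = 1 + (-2.475) + (3.06875) + (-1.59375) = 0.  So z_0 = 1.25 is a root, |z_0| = 1.25.
Divide out the factor (1 - 0.8 z) = (1 - z/z0) (since 1/z0 = 0.8):
  P(z) = (1 - 0.8 z)(1 + (-1.18) z + (1.02) z^2)
  [check: z-coef -1.18 - (0.8) = -1.98; z^2-coef 1.02 - (0.8)(-1.18) = 1.964; z^3-coef -(0.8)(1.02) = -0.816.]
Remaining roots from the quadratic factor 1 + (-1.18) z + (1.02) z^2:
  Set 1 + (-1.18) z + (1.02) z^2 = 0, i.e. a z^2 + b z + c = 0 with a = 1.02, b = -1.18, c = 1.
  Discriminant D = b^2 - 4ac = (-1.18)^2 - 4*(1.02)*1 = 1.3924 - (4.08) = -2.6876.
  D < 0, so the roots are the complex-conjugate pair z = (-b +/- i sqrt(-D)) / (2a) = 0.5784 +/- 0.8036i.
  For a conjugate pair |z|^2 = z * conj(z) = (product of roots) = c/a = 1/(1.02) = 0.980392, so |z| = sqrt(0.980392) = 0.9901 for both roots.
Moduli of all roots: 1.2500, 0.9901, 0.9901.
All moduli strictly greater than 1? No.
Verdict: Not invertible.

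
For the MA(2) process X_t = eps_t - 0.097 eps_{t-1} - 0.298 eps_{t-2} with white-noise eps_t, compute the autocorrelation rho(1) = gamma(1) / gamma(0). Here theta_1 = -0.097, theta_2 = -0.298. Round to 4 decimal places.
\rho(1) = -0.0620

For an MA(q) process with theta_0 = 1, the autocovariance is
  gamma(k) = sigma^2 * sum_{i=0..q-k} theta_i * theta_{i+k},
and rho(k) = gamma(k) / gamma(0). Sigma^2 cancels.
  numerator   = (1)*(-0.097) + (-0.097)*(-0.298) = -0.068094.
  denominator = (1)^2 + (-0.097)^2 + (-0.298)^2 = 1.098213.
  rho(1) = -0.068094 / 1.098213 = -0.0620.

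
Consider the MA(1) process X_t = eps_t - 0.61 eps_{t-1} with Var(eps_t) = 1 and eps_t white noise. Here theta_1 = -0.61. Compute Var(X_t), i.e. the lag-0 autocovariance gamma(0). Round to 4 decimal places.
\gamma(0) = 1.3721

For an MA(q) process X_t = eps_t + sum_i theta_i eps_{t-i} with
Var(eps_t) = sigma^2, the variance is
  gamma(0) = sigma^2 * (1 + sum_i theta_i^2).
  sum_i theta_i^2 = (-0.61)^2 = 0.3721.
  gamma(0) = 1 * (1 + 0.3721) = 1 * 1.3721 = 1.3721.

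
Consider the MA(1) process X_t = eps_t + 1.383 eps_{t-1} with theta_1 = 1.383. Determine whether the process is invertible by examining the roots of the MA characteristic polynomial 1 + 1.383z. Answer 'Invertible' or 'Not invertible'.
\text{Not invertible}

The MA(q) characteristic polynomial is P(z) = 1 + 1.383z.
Invertibility requires all roots to lie outside the unit circle, i.e. |z| > 1 for every root.
This is linear in z: 1 + (1.383) z = 0  =>  z = -1/(1.383) = -0.723066,  |z| = 0.723066.
Moduli of all roots: 0.7231.
All moduli strictly greater than 1? No.
Verdict: Not invertible.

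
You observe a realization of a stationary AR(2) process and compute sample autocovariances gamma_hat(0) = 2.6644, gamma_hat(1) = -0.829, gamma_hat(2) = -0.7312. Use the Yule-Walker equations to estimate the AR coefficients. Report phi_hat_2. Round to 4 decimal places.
\hat\phi_{2} = -0.4110

The Yule-Walker equations for an AR(p) process read, in matrix form,
  Gamma_p phi = r_p,   with   (Gamma_p)_{ij} = gamma(|i - j|),
                       (r_p)_i = gamma(i),   i,j = 1..p.
Substitute the sample gammas (Toeplitz matrix and right-hand side of size 2):
  Gamma_p = [[2.6644, -0.829], [-0.829, 2.6644]]
  r_p     = [-0.829, -0.7312]
Written out:
  2.6644 phi_1 - 0.829 phi_2 = -0.829
  -0.829 phi_1 + 2.6644 phi_2 = -0.7312
Solve by Cramer's rule:
  det = gamma(0)^2 - gamma(1)^2 = (2.6644)^2 - (-0.829)^2 = 7.09902736 - 0.687241 = 6.41178636
  phi_hat_1 = [gamma(1) gamma(0) - gamma(1) gamma(2)] / det = [(-0.829)(2.6644) - (-0.829)(-0.7312)] / 6.41178636 = -2.8149524 / 6.41178636 = -0.439
  phi_hat_2 = [gamma(0) gamma(2) - gamma(1)^2] / det = [(2.6644)(-0.7312) - (-0.829)^2] / 6.41178636 = -2.63545028 / 6.41178636 = -0.411
So phi_hat = [-0.4390, -0.4110].
Therefore phi_hat_2 = -0.4110.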